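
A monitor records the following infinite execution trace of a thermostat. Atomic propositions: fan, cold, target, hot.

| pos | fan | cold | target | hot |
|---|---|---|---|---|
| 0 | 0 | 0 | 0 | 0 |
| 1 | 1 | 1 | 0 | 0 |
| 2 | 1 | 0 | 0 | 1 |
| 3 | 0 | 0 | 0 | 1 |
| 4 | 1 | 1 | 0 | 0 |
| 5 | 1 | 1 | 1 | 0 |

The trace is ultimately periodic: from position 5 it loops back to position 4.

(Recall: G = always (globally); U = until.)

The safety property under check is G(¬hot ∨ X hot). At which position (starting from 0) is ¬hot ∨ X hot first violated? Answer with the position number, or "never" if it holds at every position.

3

Check ¬hot ∨ X hot at each position in order: 0 ✓, 1 ✓, 2 ✓.
At position 3 the labels are {hot} and the next position 4 has {cold, fan}, so ¬hot ∨ X hot is false there. This is the first violation.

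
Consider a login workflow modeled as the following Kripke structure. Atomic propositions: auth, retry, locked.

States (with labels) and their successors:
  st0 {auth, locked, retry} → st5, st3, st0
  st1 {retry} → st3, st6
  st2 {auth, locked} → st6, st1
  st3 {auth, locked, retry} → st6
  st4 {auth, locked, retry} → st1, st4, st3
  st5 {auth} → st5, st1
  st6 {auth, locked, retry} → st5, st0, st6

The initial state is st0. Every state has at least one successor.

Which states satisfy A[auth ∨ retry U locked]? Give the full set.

States satisfying auth ∨ retry: {st0, st1, st2, st3, st4, st5, st6}.
States satisfying locked: {st0, st2, st3, st4, st6}.
States satisfying A[auth ∨ retry U locked]: {st0, st1, st2, st3, st4, st6}.

{st0, st1, st2, st3, st4, st6}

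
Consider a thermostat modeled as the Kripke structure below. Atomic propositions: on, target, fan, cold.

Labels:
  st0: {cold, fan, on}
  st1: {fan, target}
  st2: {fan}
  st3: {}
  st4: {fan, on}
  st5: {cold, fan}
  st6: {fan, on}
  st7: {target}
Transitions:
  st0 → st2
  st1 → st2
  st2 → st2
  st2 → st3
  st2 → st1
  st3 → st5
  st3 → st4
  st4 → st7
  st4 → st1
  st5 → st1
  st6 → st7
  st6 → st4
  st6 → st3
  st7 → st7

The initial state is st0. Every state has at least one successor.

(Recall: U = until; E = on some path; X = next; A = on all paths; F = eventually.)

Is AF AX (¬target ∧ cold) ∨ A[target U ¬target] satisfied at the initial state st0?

States satisfying AX (¬target ∧ cold): ∅.
States satisfying AF AX (¬target ∧ cold): ∅.
States satisfying target: {st1, st7}.
States satisfying ¬target: {st0, st2, st3, st4, st5, st6}.
States satisfying A[target U ¬target]: {st0, st1, st2, st3, st4, st5, st6}.
States satisfying AF AX (¬target ∧ cold) ∨ A[target U ¬target]: {st0, st1, st2, st3, st4, st5, st6}.
st0 ∈ Sat(AF AX (¬target ∧ cold) ∨ A[target U ¬target]).

Yes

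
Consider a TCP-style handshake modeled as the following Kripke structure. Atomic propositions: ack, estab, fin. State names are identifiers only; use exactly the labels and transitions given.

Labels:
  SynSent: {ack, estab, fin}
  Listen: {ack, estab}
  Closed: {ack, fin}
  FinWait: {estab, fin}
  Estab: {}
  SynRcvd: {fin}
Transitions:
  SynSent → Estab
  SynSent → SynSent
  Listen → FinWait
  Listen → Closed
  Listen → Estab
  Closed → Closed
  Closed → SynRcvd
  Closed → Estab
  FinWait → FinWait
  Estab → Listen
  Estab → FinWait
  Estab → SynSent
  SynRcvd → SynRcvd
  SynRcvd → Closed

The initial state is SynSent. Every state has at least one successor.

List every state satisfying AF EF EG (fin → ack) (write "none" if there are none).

{SynSent, Listen, Closed, Estab, SynRcvd}

States satisfying EF EG (fin → ack): {SynSent, Listen, Closed, Estab, SynRcvd}.
States satisfying AF EF EG (fin → ack): {SynSent, Listen, Closed, Estab, SynRcvd}.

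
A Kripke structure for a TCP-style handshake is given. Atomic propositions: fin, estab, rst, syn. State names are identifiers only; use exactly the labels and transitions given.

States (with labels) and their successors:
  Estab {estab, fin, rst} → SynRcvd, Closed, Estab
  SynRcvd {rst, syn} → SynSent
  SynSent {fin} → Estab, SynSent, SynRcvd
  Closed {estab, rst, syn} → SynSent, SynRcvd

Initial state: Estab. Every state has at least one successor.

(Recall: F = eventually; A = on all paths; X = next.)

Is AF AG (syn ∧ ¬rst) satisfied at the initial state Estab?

States satisfying AG (syn ∧ ¬rst): ∅.
States satisfying AF AG (syn ∧ ¬rst): ∅.
There is a path from Estab along which AG (syn ∧ ¬rst) never holds.
Estab ∉ Sat(AF AG (syn ∧ ¬rst)).

Does not hold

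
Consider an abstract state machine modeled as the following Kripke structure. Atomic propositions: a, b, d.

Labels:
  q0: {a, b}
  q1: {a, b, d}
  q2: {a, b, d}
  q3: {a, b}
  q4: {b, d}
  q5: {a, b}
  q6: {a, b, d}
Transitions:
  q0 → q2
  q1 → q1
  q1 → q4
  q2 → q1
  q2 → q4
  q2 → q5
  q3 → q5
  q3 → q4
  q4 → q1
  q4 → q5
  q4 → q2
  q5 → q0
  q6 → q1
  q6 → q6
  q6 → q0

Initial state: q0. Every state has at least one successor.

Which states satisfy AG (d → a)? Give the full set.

States satisfying d → a: {q0, q1, q2, q3, q5, q6}.
States satisfying AG (d → a): ∅.

none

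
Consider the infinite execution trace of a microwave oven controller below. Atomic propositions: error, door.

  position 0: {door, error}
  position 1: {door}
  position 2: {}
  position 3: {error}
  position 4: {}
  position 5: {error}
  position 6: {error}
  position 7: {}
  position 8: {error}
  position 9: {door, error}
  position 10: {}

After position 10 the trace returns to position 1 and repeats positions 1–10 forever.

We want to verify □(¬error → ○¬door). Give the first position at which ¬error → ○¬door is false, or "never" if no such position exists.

10

Check ¬error → ○¬door at each position in order: 0 ✓, 1 ✓, 2 ✓, 3 ✓, 4 ✓, 5 ✓, 6 ✓, 7 ✓, 8 ✓, 9 ✓.
At position 10 the labels are {} and the next position 1 has {door}, so ¬error → ○¬door is false there. This is the first violation.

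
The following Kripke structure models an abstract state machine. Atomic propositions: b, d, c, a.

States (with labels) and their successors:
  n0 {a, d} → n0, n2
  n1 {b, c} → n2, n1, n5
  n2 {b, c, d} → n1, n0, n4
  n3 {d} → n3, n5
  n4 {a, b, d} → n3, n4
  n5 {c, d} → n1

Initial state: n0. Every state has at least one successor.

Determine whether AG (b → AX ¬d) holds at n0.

Does not hold

States satisfying b → AX ¬d: {n0, n3, n5}.
States satisfying AG (b → AX ¬d): ∅.
n1 is reachable from n0 and violates b → AX ¬d, so AG fails at n0.
n0 ∉ Sat(AG (b → AX ¬d)).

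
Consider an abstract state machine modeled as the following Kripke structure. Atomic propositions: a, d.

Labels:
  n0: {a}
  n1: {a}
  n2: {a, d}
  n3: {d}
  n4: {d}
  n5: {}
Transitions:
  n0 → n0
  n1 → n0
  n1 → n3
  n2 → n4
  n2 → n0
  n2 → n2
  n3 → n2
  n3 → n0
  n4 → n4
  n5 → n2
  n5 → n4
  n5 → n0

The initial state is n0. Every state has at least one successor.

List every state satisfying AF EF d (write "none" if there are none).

{n1, n2, n3, n4, n5}

States satisfying EF d: {n1, n2, n3, n4, n5}.
States satisfying AF EF d: {n1, n2, n3, n4, n5}.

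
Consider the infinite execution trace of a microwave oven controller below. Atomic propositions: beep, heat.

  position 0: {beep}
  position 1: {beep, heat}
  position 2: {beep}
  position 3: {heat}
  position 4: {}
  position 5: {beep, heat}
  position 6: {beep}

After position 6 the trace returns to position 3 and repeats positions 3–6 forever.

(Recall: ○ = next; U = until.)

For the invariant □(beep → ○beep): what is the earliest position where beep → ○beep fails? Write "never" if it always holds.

Check beep → ○beep at each position in order: 0 ✓, 1 ✓.
At position 2 the labels are {beep} and the next position 3 has {heat}, so beep → ○beep is false there. This is the first violation.

2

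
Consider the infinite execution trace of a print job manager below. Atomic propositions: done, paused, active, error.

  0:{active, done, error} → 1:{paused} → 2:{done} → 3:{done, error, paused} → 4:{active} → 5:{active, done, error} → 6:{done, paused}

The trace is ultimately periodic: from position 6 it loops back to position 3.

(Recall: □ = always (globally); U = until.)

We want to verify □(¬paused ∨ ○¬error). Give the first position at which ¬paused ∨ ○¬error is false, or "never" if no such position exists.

Check ¬paused ∨ ○¬error at each position in order: 0 ✓, 1 ✓, 2 ✓, 3 ✓, 4 ✓, 5 ✓.
At position 6 the labels are {done, paused} and the next position 3 has {done, error, paused}, so ¬paused ∨ ○¬error is false there. This is the first violation.

6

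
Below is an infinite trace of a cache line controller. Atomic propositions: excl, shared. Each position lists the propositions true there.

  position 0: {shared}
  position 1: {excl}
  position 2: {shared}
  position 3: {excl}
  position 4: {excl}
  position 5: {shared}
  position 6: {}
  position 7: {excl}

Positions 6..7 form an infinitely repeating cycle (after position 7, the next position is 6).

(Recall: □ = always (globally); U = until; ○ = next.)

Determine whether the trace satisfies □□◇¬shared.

Holds

□◇¬shared holds at every position 0..7, and those are all positions ever visited, so □□◇¬shared holds.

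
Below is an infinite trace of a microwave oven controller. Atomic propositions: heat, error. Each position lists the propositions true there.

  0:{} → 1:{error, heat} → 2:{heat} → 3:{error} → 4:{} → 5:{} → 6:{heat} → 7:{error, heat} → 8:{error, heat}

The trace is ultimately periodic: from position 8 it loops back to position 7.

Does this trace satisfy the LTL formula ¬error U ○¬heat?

Walking from position 0: at position 1, ○¬heat has not yet held and ¬error fails, so ¬error U ○¬heat is false.

No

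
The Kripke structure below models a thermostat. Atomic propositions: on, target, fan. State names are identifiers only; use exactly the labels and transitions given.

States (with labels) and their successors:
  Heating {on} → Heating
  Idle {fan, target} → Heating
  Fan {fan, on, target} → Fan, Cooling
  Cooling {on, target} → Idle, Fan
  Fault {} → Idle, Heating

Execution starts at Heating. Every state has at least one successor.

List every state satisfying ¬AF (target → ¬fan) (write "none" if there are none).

States satisfying target → ¬fan: {Heating, Cooling, Fault}.
States satisfying AF (target → ¬fan): {Heating, Idle, Cooling, Fault}.
States satisfying ¬AF (target → ¬fan): {Fan}.

{Fan}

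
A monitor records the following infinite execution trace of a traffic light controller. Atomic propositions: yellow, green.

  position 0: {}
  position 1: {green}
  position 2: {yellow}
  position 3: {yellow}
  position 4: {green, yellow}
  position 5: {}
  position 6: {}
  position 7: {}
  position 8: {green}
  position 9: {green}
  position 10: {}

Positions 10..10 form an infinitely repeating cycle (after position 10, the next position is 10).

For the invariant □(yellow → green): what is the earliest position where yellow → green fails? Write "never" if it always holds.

Check yellow → green at each position in order: 0 ✓, 1 ✓.
At position 2 the labels are {yellow}, so yellow → green is false there. This is the first violation.

2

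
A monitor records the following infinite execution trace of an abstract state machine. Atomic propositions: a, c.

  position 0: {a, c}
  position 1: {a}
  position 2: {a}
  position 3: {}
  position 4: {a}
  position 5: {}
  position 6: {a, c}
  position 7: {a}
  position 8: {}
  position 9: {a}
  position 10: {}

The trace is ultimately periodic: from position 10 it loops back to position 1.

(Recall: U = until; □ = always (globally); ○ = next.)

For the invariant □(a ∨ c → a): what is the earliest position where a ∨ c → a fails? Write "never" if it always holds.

a ∨ c → a holds at every position 0..10, and those are all the positions the trace ever visits, so the invariant □(a ∨ c → a) is never violated.

never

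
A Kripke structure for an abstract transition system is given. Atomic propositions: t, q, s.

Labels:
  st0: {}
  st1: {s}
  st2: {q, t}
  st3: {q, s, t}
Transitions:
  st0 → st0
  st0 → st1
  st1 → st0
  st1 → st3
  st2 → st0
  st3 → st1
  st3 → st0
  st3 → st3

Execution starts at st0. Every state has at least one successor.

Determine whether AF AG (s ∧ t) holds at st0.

No

States satisfying AG (s ∧ t): ∅.
States satisfying AF AG (s ∧ t): ∅.
There is a path from st0 along which AG (s ∧ t) never holds.
st0 ∉ Sat(AF AG (s ∧ t)).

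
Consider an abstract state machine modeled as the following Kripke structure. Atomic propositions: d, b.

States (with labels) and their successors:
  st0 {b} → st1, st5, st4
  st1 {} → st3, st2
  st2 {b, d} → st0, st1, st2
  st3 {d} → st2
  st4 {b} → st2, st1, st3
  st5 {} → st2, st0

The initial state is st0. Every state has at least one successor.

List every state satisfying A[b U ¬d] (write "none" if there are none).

{st0, st1, st4, st5}

States satisfying b: {st0, st2, st4}.
States satisfying ¬d: {st0, st1, st4, st5}.
States satisfying A[b U ¬d]: {st0, st1, st4, st5}.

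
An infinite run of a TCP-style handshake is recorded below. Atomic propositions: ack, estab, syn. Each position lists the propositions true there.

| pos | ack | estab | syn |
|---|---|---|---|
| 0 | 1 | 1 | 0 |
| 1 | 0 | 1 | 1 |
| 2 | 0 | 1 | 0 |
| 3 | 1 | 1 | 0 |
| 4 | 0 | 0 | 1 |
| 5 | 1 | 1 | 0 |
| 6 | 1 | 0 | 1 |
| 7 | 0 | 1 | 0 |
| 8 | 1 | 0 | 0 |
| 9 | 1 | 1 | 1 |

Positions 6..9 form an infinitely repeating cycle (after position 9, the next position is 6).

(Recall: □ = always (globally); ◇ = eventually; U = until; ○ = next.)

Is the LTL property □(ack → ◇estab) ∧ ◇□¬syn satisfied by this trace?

No

ack → ◇estab holds at every position 0..9, and those are all positions ever visited, so □(ack → ◇estab) holds.
Positions where ack holds: 0, 3, 5, 6, 8, 9.
Check ◇estab at each: 0→ok, 3→ok, 5→ok, 6→ok, 8→ok, 9→ok.
□¬syn is false at every position 0..9, so it never becomes true and ◇□¬syn fails.
At position 0: □(ack → ◇estab) is true; ◇□¬syn is false; so □(ack → ◇estab) ∧ ◇□¬syn is false.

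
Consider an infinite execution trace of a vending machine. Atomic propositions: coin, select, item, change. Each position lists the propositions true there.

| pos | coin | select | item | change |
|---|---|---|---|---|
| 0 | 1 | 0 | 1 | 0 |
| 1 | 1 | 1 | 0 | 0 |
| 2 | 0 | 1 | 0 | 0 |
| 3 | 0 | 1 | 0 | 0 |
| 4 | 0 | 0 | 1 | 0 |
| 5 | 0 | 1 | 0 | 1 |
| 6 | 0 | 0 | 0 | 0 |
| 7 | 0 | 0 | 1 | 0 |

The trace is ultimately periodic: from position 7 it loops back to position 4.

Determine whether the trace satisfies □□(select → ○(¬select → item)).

□(select → ○(¬select → item)) must hold at every position from 0 onward. It fails at position 0, so □□(select → ○(¬select → item)) is false.

Does not hold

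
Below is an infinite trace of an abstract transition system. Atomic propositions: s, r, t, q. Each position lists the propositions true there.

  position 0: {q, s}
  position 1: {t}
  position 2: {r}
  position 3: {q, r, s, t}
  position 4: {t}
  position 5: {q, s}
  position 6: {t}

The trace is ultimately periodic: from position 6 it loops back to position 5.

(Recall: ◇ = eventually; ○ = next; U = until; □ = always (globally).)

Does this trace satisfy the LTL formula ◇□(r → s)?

Satisfied

□(r → s) holds at position 3, which is reachable from 0, so ◇□(r → s) holds.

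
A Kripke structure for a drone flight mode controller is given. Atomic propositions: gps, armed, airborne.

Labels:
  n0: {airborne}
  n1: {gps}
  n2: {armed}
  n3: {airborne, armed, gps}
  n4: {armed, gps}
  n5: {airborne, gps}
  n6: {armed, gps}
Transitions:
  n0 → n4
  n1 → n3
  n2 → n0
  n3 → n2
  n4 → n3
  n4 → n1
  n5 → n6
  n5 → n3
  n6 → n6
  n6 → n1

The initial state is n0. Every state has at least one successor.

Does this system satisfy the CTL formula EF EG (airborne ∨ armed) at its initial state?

Satisfied

States satisfying EG (airborne ∨ armed): {n0, n2, n3, n4, n5, n6}.
States satisfying EF EG (airborne ∨ armed): {n0, n1, n2, n3, n4, n5, n6}.
Some path from n0 reaches a state where EG (airborne ∨ armed) holds.
n0 ∈ Sat(EF EG (airborne ∨ armed)).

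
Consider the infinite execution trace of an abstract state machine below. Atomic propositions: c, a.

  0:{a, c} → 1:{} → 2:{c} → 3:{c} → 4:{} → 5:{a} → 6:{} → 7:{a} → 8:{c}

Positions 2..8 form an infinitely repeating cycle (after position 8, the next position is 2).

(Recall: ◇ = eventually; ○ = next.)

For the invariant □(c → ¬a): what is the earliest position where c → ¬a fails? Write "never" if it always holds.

At position 0 the labels are {a, c}, so c → ¬a is false there. This is the first violation.

0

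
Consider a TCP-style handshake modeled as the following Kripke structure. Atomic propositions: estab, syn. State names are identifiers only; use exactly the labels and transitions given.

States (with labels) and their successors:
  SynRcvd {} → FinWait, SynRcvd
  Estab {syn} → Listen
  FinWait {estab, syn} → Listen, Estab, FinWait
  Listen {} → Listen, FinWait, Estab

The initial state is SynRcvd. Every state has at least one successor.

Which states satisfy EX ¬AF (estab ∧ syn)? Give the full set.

States satisfying ¬AF (estab ∧ syn): {SynRcvd, Estab, Listen}.
States satisfying EX ¬AF (estab ∧ syn): {SynRcvd, Estab, FinWait, Listen}.

{SynRcvd, Estab, FinWait, Listen}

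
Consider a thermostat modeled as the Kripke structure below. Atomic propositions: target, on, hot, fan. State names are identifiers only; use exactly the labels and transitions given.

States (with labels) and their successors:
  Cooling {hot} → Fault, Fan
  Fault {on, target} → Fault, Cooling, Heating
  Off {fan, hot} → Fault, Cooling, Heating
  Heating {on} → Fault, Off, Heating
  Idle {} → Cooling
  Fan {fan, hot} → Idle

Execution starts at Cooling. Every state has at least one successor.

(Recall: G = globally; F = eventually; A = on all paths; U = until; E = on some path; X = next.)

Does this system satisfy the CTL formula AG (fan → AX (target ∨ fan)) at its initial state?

States satisfying fan → AX (target ∨ fan): {Cooling, Fault, Heating, Idle}.
States satisfying AG (fan → AX (target ∨ fan)): ∅.
Fan is reachable from Cooling and violates fan → AX (target ∨ fan), so AG fails at Cooling.
Cooling ∉ Sat(AG (fan → AX (target ∨ fan))).

No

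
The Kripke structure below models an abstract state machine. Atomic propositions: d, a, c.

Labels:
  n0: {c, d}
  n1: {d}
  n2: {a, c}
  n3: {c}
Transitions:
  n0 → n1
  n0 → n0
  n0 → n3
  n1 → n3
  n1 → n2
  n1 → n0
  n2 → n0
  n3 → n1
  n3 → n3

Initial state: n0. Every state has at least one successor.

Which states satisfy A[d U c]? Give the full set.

{n0, n1, n2, n3}

States satisfying d: {n0, n1}.
States satisfying c: {n0, n2, n3}.
States satisfying A[d U c]: {n0, n1, n2, n3}.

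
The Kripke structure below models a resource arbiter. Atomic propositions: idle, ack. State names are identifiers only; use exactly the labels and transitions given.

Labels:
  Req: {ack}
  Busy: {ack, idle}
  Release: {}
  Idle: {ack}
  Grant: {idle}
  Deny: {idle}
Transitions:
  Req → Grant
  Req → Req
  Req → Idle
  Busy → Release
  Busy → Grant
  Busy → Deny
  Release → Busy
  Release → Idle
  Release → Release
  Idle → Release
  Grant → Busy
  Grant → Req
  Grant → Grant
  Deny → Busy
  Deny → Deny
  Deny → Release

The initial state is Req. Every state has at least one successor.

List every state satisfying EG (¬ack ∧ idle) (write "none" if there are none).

{Grant, Deny}

States satisfying ¬ack ∧ idle: {Grant, Deny}.
States satisfying EG (¬ack ∧ idle): {Grant, Deny}.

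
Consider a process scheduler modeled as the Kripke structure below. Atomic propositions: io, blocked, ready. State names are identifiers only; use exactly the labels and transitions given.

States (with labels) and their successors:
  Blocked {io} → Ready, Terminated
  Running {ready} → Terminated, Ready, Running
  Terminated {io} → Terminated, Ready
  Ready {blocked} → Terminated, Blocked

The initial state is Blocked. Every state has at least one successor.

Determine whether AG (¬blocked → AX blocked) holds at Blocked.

Does not hold

States satisfying ¬blocked → AX blocked: {Ready}.
States satisfying AG (¬blocked → AX blocked): ∅.
Blocked is reachable from Blocked and violates ¬blocked → AX blocked, so AG fails at Blocked.
Blocked ∉ Sat(AG (¬blocked → AX blocked)).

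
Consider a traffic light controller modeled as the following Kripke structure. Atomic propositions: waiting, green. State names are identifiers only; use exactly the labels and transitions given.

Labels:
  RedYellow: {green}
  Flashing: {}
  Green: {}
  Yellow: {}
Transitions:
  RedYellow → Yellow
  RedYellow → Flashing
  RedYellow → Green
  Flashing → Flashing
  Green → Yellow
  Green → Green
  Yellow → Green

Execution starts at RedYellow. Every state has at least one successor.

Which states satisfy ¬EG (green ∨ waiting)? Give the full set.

States satisfying green ∨ waiting: {RedYellow}.
States satisfying EG (green ∨ waiting): ∅.
States satisfying ¬EG (green ∨ waiting): {RedYellow, Flashing, Green, Yellow}.

{RedYellow, Flashing, Green, Yellow}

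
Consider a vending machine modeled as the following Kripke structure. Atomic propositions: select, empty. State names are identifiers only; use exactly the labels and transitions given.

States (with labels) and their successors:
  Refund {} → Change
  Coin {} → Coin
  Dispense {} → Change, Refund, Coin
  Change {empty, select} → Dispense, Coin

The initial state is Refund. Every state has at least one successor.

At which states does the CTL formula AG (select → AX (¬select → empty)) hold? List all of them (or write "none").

States satisfying select → AX (¬select → empty): {Refund, Coin, Dispense}.
States satisfying AG (select → AX (¬select → empty)): {Coin}.

{Coin}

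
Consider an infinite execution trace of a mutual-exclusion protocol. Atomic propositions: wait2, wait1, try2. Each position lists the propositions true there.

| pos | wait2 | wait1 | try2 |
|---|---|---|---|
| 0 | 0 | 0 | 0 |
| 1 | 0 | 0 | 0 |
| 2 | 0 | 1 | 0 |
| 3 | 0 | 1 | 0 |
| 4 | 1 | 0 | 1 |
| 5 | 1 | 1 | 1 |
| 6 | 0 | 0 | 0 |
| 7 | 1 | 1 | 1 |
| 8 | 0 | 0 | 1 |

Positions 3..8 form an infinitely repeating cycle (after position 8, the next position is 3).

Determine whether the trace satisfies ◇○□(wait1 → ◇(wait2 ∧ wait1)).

Satisfied

○□(wait1 → ◇(wait2 ∧ wait1)) holds at position 0, which is reachable from 0, so ◇○□(wait1 → ◇(wait2 ∧ wait1)) holds.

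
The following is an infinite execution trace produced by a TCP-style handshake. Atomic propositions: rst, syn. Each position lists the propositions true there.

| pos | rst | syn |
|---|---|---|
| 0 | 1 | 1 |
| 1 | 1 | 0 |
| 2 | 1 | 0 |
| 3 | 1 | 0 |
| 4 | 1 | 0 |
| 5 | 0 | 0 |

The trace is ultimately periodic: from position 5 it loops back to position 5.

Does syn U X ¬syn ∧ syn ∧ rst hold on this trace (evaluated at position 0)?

Walking from position 0: X ¬syn first holds at position 0, and syn holds at every earlier position along the way, so syn U X ¬syn holds.
At position 0: syn U X ¬syn is true; syn ∧ rst is true; so syn U X ¬syn ∧ syn ∧ rst is true.

Satisfied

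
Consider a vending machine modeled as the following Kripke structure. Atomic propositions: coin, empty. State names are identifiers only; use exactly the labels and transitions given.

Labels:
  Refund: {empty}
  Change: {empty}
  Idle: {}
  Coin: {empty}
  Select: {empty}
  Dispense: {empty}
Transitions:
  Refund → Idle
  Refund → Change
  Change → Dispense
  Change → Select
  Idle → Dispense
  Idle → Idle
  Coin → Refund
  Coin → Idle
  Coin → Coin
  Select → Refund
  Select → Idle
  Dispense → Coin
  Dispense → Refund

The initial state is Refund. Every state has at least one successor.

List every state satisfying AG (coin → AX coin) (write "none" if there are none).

States satisfying coin → AX coin: {Refund, Change, Idle, Coin, Select, Dispense}.
States satisfying AG (coin → AX coin): {Refund, Change, Idle, Coin, Select, Dispense}.

{Refund, Change, Idle, Coin, Select, Dispense}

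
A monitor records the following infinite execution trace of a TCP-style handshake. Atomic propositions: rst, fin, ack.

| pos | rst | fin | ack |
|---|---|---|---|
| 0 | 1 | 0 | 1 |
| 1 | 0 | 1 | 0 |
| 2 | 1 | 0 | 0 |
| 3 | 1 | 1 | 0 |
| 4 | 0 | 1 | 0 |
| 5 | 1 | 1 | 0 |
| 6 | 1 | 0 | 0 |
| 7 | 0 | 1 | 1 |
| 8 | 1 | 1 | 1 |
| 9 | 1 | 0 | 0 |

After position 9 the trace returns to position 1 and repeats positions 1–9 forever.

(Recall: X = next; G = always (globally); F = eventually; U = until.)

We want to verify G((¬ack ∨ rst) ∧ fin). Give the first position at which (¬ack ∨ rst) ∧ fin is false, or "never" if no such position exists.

0

At position 0 the labels are {ack, rst}, so (¬ack ∨ rst) ∧ fin is false there. This is the first violation.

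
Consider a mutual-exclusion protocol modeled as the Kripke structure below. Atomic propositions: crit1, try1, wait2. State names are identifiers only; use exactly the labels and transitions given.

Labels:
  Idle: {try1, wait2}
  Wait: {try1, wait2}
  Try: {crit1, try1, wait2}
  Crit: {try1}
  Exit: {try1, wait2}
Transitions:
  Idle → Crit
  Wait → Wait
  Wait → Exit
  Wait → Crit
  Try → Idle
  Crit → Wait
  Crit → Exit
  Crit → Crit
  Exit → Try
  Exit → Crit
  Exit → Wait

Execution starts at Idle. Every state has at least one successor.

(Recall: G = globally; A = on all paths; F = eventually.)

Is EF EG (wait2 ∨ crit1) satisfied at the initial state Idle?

Satisfied

States satisfying EG (wait2 ∨ crit1): {Wait, Exit}.
States satisfying EF EG (wait2 ∨ crit1): {Idle, Wait, Try, Crit, Exit}.
Some path from Idle reaches a state where EG (wait2 ∨ crit1) holds.
Idle ∈ Sat(EF EG (wait2 ∨ crit1)).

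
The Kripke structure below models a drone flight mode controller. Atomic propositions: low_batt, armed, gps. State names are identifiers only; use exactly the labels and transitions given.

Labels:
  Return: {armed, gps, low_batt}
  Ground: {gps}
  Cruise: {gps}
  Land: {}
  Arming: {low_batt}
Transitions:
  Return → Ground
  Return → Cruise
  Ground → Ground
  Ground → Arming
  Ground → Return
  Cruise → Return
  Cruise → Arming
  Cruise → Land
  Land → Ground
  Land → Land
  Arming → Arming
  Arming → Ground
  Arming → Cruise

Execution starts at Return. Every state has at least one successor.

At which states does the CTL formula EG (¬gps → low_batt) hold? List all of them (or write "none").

States satisfying ¬gps → low_batt: {Return, Ground, Cruise, Arming}.
States satisfying EG (¬gps → low_batt): {Return, Ground, Cruise, Arming}.

{Return, Ground, Cruise, Arming}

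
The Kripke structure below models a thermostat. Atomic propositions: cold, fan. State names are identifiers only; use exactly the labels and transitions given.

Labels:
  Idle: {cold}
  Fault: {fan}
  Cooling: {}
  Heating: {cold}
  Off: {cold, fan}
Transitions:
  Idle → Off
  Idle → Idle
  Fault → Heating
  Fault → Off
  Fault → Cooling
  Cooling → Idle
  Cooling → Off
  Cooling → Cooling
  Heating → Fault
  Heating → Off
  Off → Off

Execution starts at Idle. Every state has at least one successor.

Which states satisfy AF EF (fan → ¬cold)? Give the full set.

{Idle, Fault, Cooling, Heating}

States satisfying EF (fan → ¬cold): {Idle, Fault, Cooling, Heating}.
States satisfying AF EF (fan → ¬cold): {Idle, Fault, Cooling, Heating}.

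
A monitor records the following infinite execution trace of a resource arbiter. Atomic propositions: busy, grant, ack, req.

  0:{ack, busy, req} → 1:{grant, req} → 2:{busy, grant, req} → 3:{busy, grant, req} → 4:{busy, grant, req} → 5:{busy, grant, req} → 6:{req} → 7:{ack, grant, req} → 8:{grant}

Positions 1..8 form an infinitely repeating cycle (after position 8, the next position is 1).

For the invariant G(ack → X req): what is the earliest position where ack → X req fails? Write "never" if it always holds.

Check ack → X req at each position in order: 0 ✓, 1 ✓, 2 ✓, 3 ✓, 4 ✓, 5 ✓, 6 ✓.
At position 7 the labels are {ack, grant, req} and the next position 8 has {grant}, so ack → X req is false there. This is the first violation.

7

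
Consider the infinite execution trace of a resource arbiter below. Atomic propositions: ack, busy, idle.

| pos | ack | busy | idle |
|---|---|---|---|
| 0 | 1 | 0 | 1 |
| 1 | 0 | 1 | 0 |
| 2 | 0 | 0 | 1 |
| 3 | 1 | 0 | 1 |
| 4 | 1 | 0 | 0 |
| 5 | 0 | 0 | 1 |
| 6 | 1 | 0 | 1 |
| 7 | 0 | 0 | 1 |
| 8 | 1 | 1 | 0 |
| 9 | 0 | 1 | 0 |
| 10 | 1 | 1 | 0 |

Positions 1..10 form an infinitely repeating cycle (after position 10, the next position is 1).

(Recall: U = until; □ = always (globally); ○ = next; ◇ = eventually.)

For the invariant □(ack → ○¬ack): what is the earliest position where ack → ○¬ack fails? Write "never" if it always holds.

Check ack → ○¬ack at each position in order: 0 ✓, 1 ✓, 2 ✓.
At position 3 the labels are {ack, idle} and the next position 4 has {ack}, so ack → ○¬ack is false there. This is the first violation.

3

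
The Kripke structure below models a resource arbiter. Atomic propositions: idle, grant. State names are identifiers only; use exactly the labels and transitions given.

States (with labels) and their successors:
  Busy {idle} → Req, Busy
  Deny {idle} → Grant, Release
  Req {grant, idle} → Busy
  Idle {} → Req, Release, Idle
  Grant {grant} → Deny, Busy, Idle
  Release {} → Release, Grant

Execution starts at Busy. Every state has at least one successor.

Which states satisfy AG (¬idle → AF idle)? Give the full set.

{Busy, Req}

States satisfying ¬idle → AF idle: {Busy, Deny, Req}.
States satisfying AG (¬idle → AF idle): {Busy, Req}.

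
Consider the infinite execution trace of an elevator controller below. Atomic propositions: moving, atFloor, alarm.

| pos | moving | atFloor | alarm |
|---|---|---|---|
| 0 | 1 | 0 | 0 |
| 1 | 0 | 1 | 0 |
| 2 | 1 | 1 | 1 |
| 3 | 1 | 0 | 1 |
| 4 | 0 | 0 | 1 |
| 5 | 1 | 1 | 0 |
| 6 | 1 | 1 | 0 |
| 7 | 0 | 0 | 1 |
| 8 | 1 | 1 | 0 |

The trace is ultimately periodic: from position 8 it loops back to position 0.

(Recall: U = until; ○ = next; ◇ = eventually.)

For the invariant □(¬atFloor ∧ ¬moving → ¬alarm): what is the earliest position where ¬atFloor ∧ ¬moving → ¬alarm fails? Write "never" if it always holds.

Check ¬atFloor ∧ ¬moving → ¬alarm at each position in order: 0 ✓, 1 ✓, 2 ✓, 3 ✓.
At position 4 the labels are {alarm}, so ¬atFloor ∧ ¬moving → ¬alarm is false there. This is the first violation.

4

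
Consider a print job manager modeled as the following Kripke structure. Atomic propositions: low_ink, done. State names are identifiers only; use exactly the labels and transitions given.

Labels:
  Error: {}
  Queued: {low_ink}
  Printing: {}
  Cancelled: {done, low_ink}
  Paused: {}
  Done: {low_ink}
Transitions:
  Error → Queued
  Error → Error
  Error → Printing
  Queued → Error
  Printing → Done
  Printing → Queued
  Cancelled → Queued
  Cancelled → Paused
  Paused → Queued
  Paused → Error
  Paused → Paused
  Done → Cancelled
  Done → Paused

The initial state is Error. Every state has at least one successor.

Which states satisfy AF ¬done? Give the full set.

{Error, Queued, Printing, Cancelled, Paused, Done}

States satisfying ¬done: {Error, Queued, Printing, Paused, Done}.
States satisfying AF ¬done: {Error, Queued, Printing, Cancelled, Paused, Done}.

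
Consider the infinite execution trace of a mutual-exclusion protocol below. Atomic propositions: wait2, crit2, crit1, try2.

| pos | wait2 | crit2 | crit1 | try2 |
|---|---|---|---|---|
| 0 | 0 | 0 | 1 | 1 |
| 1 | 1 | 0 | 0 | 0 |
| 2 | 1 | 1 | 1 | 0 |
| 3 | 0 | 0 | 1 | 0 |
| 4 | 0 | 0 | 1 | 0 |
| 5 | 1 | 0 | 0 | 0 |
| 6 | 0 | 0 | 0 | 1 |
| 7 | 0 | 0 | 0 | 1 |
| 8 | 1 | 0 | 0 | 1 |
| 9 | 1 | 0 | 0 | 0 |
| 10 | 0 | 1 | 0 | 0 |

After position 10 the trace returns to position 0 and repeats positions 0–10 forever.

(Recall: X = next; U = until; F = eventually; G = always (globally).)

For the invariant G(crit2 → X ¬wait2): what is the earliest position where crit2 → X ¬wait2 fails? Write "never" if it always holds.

crit2 → X ¬wait2 holds at every position 0..10, and those are all the positions the trace ever visits, so the invariant G(crit2 → X ¬wait2) is never violated.

never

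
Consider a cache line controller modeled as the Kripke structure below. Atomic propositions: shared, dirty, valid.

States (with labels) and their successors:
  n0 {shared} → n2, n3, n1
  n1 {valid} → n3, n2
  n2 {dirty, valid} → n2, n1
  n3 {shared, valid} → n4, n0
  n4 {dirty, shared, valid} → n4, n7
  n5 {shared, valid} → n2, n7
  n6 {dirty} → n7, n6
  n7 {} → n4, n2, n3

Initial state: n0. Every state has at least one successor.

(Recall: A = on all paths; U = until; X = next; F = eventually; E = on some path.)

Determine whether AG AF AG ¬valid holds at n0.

No

States satisfying AF AG ¬valid: ∅.
States satisfying AG AF AG ¬valid: ∅.
n0 is reachable from n0 and violates AF AG ¬valid, so AG fails at n0.
n0 ∉ Sat(AG AF AG ¬valid).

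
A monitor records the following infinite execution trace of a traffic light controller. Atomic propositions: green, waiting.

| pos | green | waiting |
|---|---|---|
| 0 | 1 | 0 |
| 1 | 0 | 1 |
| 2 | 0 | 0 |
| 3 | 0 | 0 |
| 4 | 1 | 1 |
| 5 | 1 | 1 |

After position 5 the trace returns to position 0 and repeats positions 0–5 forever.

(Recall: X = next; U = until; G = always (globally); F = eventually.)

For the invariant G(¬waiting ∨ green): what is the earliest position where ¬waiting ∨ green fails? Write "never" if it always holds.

Check ¬waiting ∨ green at each position in order: 0 ✓.
At position 1 the labels are {waiting}, so ¬waiting ∨ green is false there. This is the first violation.

1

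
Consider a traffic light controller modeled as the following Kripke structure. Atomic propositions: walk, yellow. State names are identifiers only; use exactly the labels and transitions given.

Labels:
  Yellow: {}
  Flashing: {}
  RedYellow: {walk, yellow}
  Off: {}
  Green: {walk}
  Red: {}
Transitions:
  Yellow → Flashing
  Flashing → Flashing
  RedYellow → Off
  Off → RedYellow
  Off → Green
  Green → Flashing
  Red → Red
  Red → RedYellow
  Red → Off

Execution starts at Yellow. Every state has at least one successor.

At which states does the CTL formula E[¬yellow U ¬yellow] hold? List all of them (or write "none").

{Yellow, Flashing, Off, Green, Red}

States satisfying ¬yellow: {Yellow, Flashing, Off, Green, Red}.
States satisfying E[¬yellow U ¬yellow]: {Yellow, Flashing, Off, Green, Red}.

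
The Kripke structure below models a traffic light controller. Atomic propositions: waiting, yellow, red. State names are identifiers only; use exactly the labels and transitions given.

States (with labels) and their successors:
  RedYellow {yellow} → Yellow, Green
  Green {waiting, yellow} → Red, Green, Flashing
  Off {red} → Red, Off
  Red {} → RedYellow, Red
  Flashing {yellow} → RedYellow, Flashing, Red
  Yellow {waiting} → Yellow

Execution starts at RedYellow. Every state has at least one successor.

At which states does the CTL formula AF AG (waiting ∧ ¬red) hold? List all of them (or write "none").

States satisfying AG (waiting ∧ ¬red): {Yellow}.
States satisfying AF AG (waiting ∧ ¬red): {Yellow}.

{Yellow}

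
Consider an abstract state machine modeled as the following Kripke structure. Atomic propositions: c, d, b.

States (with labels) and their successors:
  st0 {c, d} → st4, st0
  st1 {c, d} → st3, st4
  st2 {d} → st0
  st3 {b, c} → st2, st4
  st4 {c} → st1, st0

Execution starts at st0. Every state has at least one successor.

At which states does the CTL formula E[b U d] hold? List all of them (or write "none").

States satisfying b: {st3}.
States satisfying d: {st0, st1, st2}.
States satisfying E[b U d]: {st0, st1, st2, st3}.

{st0, st1, st2, st3}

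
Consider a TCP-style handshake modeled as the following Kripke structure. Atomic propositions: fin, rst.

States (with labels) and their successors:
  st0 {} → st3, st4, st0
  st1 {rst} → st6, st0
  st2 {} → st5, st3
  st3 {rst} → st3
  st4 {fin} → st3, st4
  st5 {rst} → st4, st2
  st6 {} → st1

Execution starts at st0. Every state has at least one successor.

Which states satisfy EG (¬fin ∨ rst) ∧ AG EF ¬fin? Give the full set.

States satisfying ¬fin ∨ rst: {st0, st1, st2, st3, st5, st6}.
States satisfying EG (¬fin ∨ rst): {st0, st1, st2, st3, st5, st6}.
States satisfying EF ¬fin: {st0, st1, st2, st3, st4, st5, st6}.
States satisfying AG EF ¬fin: {st0, st1, st2, st3, st4, st5, st6}.
States satisfying EG (¬fin ∨ rst) ∧ AG EF ¬fin: {st0, st1, st2, st3, st5, st6}.

{st0, st1, st2, st3, st5, st6}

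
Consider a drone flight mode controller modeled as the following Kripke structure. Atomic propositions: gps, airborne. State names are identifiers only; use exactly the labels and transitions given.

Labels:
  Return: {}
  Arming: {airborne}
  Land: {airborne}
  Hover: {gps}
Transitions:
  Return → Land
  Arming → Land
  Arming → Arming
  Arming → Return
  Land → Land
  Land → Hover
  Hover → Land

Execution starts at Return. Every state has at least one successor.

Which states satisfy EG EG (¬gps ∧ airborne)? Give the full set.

States satisfying EG (¬gps ∧ airborne): {Arming, Land}.
States satisfying EG EG (¬gps ∧ airborne): {Arming, Land}.

{Arming, Land}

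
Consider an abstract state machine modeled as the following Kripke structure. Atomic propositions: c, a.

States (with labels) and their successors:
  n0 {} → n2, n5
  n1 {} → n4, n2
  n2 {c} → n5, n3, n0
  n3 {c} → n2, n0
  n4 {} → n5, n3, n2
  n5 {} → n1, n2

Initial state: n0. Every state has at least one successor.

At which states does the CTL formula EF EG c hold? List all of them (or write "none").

States satisfying EG c: {n2, n3}.
States satisfying EF EG c: {n0, n1, n2, n3, n4, n5}.

{n0, n1, n2, n3, n4, n5}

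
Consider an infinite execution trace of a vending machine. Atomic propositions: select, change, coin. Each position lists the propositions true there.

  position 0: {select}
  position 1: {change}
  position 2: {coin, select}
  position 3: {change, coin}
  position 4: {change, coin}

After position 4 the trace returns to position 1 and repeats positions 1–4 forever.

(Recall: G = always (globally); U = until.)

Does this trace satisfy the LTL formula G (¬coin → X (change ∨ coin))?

Holds

¬coin → X (change ∨ coin) holds at every position 0..4, and those are all positions ever visited, so G (¬coin → X (change ∨ coin)) holds.
Positions where ¬coin holds: 0, 1.
Check X (change ∨ coin) at each: 0→ok, 1→ok.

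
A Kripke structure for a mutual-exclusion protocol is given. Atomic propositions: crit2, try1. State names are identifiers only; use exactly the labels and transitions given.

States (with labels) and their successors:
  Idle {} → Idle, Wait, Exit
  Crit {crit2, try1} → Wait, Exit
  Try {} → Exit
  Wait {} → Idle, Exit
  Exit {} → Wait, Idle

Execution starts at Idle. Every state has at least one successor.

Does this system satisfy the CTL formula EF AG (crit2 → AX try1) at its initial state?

States satisfying AG (crit2 → AX try1): {Idle, Try, Wait, Exit}.
States satisfying EF AG (crit2 → AX try1): {Idle, Crit, Try, Wait, Exit}.
Some path from Idle reaches a state where AG (crit2 → AX try1) holds.
Idle ∈ Sat(EF AG (crit2 → AX try1)).

Satisfied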